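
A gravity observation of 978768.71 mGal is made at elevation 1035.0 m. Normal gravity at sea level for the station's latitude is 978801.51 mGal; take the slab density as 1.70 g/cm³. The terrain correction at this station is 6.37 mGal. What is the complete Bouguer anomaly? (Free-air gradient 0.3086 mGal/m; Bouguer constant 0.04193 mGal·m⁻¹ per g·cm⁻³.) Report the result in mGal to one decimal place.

Free-air correction = 0.3086 × 1035.0 = 319.40 mGal
Free-air anomaly = 978768.71 − 978801.51 + (319.40) = 286.60 mGal
Bouguer slab correction = 0.04193 × 1.70 × 1035.0 = 73.78 mGal
Simple Bouguer anomaly = 286.60 − (73.78) = 212.82 mGal
Complete Bouguer anomaly = 212.82 + 6.37 = 219.19 mGal

219.2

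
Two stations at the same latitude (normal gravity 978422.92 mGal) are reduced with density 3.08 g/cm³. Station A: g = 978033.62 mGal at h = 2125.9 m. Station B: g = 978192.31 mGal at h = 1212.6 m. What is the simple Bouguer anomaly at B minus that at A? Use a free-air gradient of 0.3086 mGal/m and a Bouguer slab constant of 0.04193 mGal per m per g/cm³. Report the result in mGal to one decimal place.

-5.2

Δg_SB(A) = 978033.62 − 978422.92 + 0.3086×2125.9 − 0.04193×3.08×2125.9 = -7.80 mGal
Δg_SB(B) = 978192.31 − 978422.92 + 0.3086×1212.6 − 0.04193×3.08×1212.6 = -13.00 mGal
Difference = -13.00 − (-7.80) = -5.20 mGal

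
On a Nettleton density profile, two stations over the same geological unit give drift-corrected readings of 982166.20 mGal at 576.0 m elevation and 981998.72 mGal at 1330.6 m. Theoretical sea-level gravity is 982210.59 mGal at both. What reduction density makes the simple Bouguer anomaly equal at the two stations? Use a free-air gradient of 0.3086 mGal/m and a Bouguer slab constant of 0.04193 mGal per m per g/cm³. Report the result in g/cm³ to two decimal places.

Δg_obs = 981998.72 − 982166.20 = -167.48 mGal over Δh = 1330.6 − 576.0 = 754.6 m
Equal Bouguer anomalies ⇒ Δg_obs + (0.3086 − 0.04193ρ)·Δh = 0
0.3086 − 0.04193ρ = −Δg_obs/Δh = 0.22195
ρ = (0.3086 − 0.22195) / 0.04193 = 2.07 g/cm³

2.07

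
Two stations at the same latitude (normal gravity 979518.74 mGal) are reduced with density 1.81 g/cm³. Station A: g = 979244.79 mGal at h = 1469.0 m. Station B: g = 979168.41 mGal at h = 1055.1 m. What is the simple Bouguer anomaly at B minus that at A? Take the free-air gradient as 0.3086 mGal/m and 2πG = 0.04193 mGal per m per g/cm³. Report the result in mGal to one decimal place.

-172.7

Δg_SB(A) = 979244.79 − 979518.74 + 0.3086×1469.0 − 0.04193×1.81×1469.0 = 67.90 mGal
Δg_SB(B) = 979168.41 − 979518.74 + 0.3086×1055.1 − 0.04193×1.81×1055.1 = -104.80 mGal
Difference = -104.80 − (67.90) = -172.70 mGal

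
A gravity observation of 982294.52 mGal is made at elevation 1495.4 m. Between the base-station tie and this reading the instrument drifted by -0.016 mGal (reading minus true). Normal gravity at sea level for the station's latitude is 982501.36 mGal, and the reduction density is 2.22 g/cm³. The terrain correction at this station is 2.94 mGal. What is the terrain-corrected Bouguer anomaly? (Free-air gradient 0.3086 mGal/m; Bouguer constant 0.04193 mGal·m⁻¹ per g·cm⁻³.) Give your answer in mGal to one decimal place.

Drift-corrected reading = 982294.52 − (-0.016) = 982294.536 mGal
Free-air correction = 0.3086 × 1495.4 = 461.48 mGal
Free-air anomaly = 982294.536 − 982501.36 + (461.48) = 254.656 mGal
Bouguer slab correction = 0.04193 × 2.22 × 1495.4 = 139.20 mGal
Simple Bouguer anomaly = 254.656 − (139.20) = 115.456 mGal
Complete Bouguer anomaly = 115.456 + 2.94 = 118.396 mGal

118.4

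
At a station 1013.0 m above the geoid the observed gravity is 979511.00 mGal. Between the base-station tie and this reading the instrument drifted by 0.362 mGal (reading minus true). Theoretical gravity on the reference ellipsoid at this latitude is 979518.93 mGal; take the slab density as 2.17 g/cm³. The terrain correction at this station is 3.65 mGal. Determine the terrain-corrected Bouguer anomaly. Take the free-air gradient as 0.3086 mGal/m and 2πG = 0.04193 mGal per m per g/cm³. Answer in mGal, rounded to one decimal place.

Drift-corrected reading = 979511.00 − (0.362) = 979510.638 mGal
Free-air correction = 0.3086 × 1013.0 = 312.61 mGal
Free-air anomaly = 979510.638 − 979518.93 + (312.61) = 304.318 mGal
Bouguer slab correction = 0.04193 × 2.17 × 1013.0 = 92.17 mGal
Simple Bouguer anomaly = 304.318 − (92.17) = 212.148 mGal
Complete Bouguer anomaly = 212.148 + 3.65 = 215.798 mGal

215.8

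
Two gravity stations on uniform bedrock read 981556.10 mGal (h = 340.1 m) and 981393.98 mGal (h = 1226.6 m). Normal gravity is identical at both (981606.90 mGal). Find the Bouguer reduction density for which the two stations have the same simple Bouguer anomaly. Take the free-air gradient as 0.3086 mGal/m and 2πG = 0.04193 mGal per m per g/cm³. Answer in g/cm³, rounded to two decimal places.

Δg_obs = 981393.98 − 981556.10 = -162.12 mGal over Δh = 1226.6 − 340.1 = 886.5 m
Equal Bouguer anomalies ⇒ Δg_obs + (0.3086 − 0.04193ρ)·Δh = 0
0.3086 − 0.04193ρ = −Δg_obs/Δh = 0.18288
ρ = (0.3086 − 0.18288) / 0.04193 = 3.00 g/cm³

3.00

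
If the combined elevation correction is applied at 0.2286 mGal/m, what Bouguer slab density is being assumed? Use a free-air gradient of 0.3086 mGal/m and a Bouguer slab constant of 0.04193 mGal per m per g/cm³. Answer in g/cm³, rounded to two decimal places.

0.2286 = 0.3086 − 0.04193 × ρ
ρ = (0.3086 − 0.2286) / 0.04193 = 1.91 g/cm³

1.91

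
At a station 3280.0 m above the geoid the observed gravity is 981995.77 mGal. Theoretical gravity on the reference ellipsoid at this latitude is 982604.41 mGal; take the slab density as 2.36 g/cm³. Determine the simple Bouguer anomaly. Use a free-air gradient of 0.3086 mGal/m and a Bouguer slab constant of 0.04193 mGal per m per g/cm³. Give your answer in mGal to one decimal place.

79.0

Free-air correction = 0.3086 × 3280.0 = 1012.21 mGal
Free-air anomaly = 981995.77 − 982604.41 + (1012.21) = 403.57 mGal
Bouguer slab correction = 0.04193 × 2.36 × 3280.0 = 324.57 mGal
Simple Bouguer anomaly = 403.57 − (324.57) = 79.00 mGal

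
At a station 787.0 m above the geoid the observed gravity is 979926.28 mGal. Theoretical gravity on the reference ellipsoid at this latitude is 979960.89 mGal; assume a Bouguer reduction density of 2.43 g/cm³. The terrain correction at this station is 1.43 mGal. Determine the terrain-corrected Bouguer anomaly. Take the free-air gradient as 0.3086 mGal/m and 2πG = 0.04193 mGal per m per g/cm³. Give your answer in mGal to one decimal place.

129.5

Free-air correction = 0.3086 × 787.0 = 242.87 mGal
Free-air anomaly = 979926.28 − 979960.89 + (242.87) = 208.26 mGal
Bouguer slab correction = 0.04193 × 2.43 × 787.0 = 80.19 mGal
Simple Bouguer anomaly = 208.26 − (80.19) = 128.07 mGal
Complete Bouguer anomaly = 128.07 + 1.43 = 129.50 mGal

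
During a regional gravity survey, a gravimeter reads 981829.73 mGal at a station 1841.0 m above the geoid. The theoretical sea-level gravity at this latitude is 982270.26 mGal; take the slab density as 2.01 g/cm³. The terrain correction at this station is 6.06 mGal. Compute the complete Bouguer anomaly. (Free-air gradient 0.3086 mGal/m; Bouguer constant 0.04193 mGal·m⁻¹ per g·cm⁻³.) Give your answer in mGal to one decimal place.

Free-air correction = 0.3086 × 1841.0 = 568.13 mGal
Free-air anomaly = 981829.73 − 982270.26 + (568.13) = 127.60 mGal
Bouguer slab correction = 0.04193 × 2.01 × 1841.0 = 155.16 mGal
Simple Bouguer anomaly = 127.60 − (155.16) = -27.56 mGal
Complete Bouguer anomaly = -27.56 + 6.06 = -21.50 mGal

-21.5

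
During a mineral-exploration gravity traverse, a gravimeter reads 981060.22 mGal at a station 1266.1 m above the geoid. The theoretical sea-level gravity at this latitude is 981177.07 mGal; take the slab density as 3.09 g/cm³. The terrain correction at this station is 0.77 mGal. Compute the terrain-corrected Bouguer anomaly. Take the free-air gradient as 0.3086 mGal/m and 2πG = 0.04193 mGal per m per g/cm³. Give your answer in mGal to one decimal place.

Free-air correction = 0.3086 × 1266.1 = 390.72 mGal
Free-air anomaly = 981060.22 − 981177.07 + (390.72) = 273.87 mGal
Bouguer slab correction = 0.04193 × 3.09 × 1266.1 = 164.04 mGal
Simple Bouguer anomaly = 273.87 − (164.04) = 109.83 mGal
Complete Bouguer anomaly = 109.83 + 0.77 = 110.60 mGal

110.6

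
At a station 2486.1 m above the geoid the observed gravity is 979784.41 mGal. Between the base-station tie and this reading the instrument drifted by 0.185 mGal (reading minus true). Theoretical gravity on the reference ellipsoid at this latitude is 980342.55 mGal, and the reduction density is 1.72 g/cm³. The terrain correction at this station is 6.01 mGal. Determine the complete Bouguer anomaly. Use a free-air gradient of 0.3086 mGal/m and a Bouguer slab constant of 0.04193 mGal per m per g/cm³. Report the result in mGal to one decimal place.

35.6

Drift-corrected reading = 979784.41 − (0.185) = 979784.225 mGal
Free-air correction = 0.3086 × 2486.1 = 767.21 mGal
Free-air anomaly = 979784.225 − 980342.55 + (767.21) = 208.885 mGal
Bouguer slab correction = 0.04193 × 1.72 × 2486.1 = 179.30 mGal
Simple Bouguer anomaly = 208.885 − (179.30) = 29.585 mGal
Complete Bouguer anomaly = 29.585 + 6.01 = 35.595 mGal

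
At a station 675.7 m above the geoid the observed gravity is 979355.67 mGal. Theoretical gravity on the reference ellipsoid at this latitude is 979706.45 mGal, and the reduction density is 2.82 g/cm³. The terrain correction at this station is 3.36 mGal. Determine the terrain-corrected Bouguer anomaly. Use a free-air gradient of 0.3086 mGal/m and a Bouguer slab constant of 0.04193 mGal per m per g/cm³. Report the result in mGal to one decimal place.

-218.8

Free-air correction = 0.3086 × 675.7 = 208.52 mGal
Free-air anomaly = 979355.67 − 979706.45 + (208.52) = -142.26 mGal
Bouguer slab correction = 0.04193 × 2.82 × 675.7 = 79.90 mGal
Simple Bouguer anomaly = -142.26 − (79.90) = -222.16 mGal
Complete Bouguer anomaly = -222.16 + 3.36 = -218.80 mGal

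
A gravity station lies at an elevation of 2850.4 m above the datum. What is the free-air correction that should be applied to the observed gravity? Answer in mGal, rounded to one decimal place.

879.6

Free-air correction = 0.3086 × 2850.4 = 879.6 mGal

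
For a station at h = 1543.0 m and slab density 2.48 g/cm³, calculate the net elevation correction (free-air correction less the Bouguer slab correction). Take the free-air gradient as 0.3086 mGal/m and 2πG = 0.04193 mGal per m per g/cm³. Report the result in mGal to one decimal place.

315.7

Combined gradient = 0.3086 − 0.04193 × 2.48 = 0.2046136 mGal/m
Combined elevation correction = 0.2046136 × 1543.0 = 315.7 mGal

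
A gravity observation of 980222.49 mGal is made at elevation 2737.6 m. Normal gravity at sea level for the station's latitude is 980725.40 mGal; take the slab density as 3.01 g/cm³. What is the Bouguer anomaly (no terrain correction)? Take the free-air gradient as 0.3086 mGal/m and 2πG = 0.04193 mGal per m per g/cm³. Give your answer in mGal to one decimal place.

Free-air correction = 0.3086 × 2737.6 = 844.82 mGal
Free-air anomaly = 980222.49 − 980725.40 + (844.82) = 341.91 mGal
Bouguer slab correction = 0.04193 × 3.01 × 2737.6 = 345.51 mGal
Simple Bouguer anomaly = 341.91 − (345.51) = -3.60 mGal

-3.6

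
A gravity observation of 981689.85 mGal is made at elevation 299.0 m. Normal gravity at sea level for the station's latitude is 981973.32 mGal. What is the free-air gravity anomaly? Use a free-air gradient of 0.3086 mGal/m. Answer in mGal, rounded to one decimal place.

-191.2

Free-air correction = 0.3086 × 299.0 = 92.27 mGal
Free-air anomaly = 981689.85 − 981973.32 + (92.27) = -191.20 mGal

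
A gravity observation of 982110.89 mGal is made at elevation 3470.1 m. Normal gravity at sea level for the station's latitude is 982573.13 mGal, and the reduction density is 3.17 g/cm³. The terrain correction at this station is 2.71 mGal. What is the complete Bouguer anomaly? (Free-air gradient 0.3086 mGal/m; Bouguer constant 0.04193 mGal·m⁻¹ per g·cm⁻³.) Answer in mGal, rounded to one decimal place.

Free-air correction = 0.3086 × 3470.1 = 1070.87 mGal
Free-air anomaly = 982110.89 − 982573.13 + (1070.87) = 608.63 mGal
Bouguer slab correction = 0.04193 × 3.17 × 3470.1 = 461.24 mGal
Simple Bouguer anomaly = 608.63 − (461.24) = 147.39 mGal
Complete Bouguer anomaly = 147.39 + 2.71 = 150.10 mGal

150.1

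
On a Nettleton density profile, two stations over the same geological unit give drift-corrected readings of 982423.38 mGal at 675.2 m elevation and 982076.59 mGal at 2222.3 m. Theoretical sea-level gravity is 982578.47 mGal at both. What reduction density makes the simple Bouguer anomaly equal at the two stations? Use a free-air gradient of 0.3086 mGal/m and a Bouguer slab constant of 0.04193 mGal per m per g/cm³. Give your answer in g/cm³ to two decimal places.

2.01

Δg_obs = 982076.59 − 982423.38 = -346.79 mGal over Δh = 2222.3 − 675.2 = 1547.1 m
Equal Bouguer anomalies ⇒ Δg_obs + (0.3086 − 0.04193ρ)·Δh = 0
0.3086 − 0.04193ρ = −Δg_obs/Δh = 0.22415
ρ = (0.3086 − 0.22415) / 0.04193 = 2.01 g/cm³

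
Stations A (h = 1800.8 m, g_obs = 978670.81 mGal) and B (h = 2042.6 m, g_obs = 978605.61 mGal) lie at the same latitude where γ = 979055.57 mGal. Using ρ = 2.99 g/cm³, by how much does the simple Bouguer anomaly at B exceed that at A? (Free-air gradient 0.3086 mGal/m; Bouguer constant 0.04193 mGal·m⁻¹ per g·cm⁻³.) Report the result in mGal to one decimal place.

-20.9

Δg_SB(A) = 978670.81 − 979055.57 + 0.3086×1800.8 − 0.04193×2.99×1800.8 = -54.80 mGal
Δg_SB(B) = 978605.61 − 979055.57 + 0.3086×2042.6 − 0.04193×2.99×2042.6 = -75.70 mGal
Difference = -75.70 − (-54.80) = -20.90 mGal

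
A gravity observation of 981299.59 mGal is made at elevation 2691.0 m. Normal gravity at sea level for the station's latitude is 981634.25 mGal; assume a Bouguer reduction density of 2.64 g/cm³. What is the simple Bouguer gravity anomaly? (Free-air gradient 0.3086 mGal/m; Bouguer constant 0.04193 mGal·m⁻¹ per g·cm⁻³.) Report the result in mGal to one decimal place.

197.9

Free-air correction = 0.3086 × 2691.0 = 830.44 mGal
Free-air anomaly = 981299.59 − 981634.25 + (830.44) = 495.78 mGal
Bouguer slab correction = 0.04193 × 2.64 × 2691.0 = 297.88 mGal
Simple Bouguer anomaly = 495.78 − (297.88) = 197.90 mGal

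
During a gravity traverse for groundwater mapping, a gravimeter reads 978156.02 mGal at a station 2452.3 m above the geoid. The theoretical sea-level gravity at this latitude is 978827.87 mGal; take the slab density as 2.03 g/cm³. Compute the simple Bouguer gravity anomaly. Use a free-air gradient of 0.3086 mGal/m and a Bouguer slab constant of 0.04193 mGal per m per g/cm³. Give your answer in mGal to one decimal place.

Free-air correction = 0.3086 × 2452.3 = 756.78 mGal
Free-air anomaly = 978156.02 − 978827.87 + (756.78) = 84.93 mGal
Bouguer slab correction = 0.04193 × 2.03 × 2452.3 = 208.73 mGal
Simple Bouguer anomaly = 84.93 − (208.73) = -123.80 mGal

-123.8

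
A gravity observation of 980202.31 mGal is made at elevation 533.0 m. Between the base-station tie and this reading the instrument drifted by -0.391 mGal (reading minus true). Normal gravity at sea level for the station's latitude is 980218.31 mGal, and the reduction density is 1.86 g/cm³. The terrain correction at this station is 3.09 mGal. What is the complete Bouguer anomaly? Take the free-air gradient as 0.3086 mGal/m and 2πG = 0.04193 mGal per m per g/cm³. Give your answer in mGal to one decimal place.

Drift-corrected reading = 980202.31 − (-0.391) = 980202.701 mGal
Free-air correction = 0.3086 × 533.0 = 164.48 mGal
Free-air anomaly = 980202.701 − 980218.31 + (164.48) = 148.871 mGal
Bouguer slab correction = 0.04193 × 1.86 × 533.0 = 41.57 mGal
Simple Bouguer anomaly = 148.871 − (41.57) = 107.301 mGal
Complete Bouguer anomaly = 107.301 + 3.09 = 110.391 mGal

110.4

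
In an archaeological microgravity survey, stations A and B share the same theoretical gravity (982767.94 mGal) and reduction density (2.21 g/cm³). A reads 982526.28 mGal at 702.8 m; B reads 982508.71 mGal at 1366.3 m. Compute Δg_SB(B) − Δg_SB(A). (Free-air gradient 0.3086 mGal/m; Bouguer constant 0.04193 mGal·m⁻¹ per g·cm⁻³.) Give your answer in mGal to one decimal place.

125.7

Δg_SB(A) = 982526.28 − 982767.94 + 0.3086×702.8 − 0.04193×2.21×702.8 = -89.90 mGal
Δg_SB(B) = 982508.71 − 982767.94 + 0.3086×1366.3 − 0.04193×2.21×1366.3 = 35.80 mGal
Difference = 35.80 − (-89.90) = 125.70 mGal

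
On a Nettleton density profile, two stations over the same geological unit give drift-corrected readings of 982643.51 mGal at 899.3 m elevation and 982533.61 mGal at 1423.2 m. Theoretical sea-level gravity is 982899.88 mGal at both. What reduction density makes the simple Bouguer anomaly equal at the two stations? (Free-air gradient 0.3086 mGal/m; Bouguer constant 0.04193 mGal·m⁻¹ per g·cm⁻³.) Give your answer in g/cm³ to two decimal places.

Δg_obs = 982533.61 − 982643.51 = -109.90 mGal over Δh = 1423.2 − 899.3 = 523.9 m
Equal Bouguer anomalies ⇒ Δg_obs + (0.3086 − 0.04193ρ)·Δh = 0
0.3086 − 0.04193ρ = −Δg_obs/Δh = 0.20977
ρ = (0.3086 − 0.20977) / 0.04193 = 2.36 g/cm³

2.36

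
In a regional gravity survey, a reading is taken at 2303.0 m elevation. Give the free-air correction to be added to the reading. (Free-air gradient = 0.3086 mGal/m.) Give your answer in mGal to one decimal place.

710.7

Free-air correction = 0.3086 × 2303.0 = 710.7 mGal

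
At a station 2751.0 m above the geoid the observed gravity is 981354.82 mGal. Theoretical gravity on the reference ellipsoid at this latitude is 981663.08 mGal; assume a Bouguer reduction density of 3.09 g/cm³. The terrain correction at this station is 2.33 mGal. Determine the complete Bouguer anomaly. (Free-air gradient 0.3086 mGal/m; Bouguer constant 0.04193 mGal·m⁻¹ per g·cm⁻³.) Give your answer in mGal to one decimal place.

186.6

Free-air correction = 0.3086 × 2751.0 = 848.96 mGal
Free-air anomaly = 981354.82 − 981663.08 + (848.96) = 540.70 mGal
Bouguer slab correction = 0.04193 × 3.09 × 2751.0 = 356.43 mGal
Simple Bouguer anomaly = 540.70 − (356.43) = 184.27 mGal
Complete Bouguer anomaly = 184.27 + 2.33 = 186.60 mGal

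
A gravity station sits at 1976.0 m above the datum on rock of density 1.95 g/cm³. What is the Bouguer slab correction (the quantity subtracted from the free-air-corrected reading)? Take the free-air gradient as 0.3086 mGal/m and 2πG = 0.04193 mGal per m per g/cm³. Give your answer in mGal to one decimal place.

161.6

Bouguer slab correction = 0.04193 × 1.95 × 1976.0 = 161.6 mGal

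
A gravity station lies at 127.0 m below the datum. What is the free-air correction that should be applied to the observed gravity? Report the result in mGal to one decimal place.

Free-air correction = 0.3086 × -127.0 = -39.2 mGal

-39.2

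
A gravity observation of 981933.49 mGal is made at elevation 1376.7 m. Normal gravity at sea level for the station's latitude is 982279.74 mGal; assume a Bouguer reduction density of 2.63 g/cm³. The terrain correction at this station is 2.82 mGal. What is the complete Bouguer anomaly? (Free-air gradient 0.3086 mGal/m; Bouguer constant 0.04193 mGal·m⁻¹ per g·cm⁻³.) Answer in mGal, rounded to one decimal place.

-70.4

Free-air correction = 0.3086 × 1376.7 = 424.85 mGal
Free-air anomaly = 981933.49 − 982279.74 + (424.85) = 78.60 mGal
Bouguer slab correction = 0.04193 × 2.63 × 1376.7 = 151.82 mGal
Simple Bouguer anomaly = 78.60 − (151.82) = -73.22 mGal
Complete Bouguer anomaly = -73.22 + 2.82 = -70.40 mGal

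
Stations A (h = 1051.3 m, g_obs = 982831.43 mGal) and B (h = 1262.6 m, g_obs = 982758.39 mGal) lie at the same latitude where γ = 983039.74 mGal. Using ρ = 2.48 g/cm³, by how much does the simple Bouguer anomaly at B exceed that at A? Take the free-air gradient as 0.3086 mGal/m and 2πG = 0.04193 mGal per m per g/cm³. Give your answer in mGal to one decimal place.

-29.8

Δg_SB(A) = 982831.43 − 983039.74 + 0.3086×1051.3 − 0.04193×2.48×1051.3 = 6.80 mGal
Δg_SB(B) = 982758.39 − 983039.74 + 0.3086×1262.6 − 0.04193×2.48×1262.6 = -23.00 mGal
Difference = -23.00 − (6.80) = -29.80 mGal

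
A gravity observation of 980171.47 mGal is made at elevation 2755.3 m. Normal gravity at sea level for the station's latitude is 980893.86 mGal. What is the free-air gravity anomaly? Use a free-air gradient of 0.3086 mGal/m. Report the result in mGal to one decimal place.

Free-air correction = 0.3086 × 2755.3 = 850.29 mGal
Free-air anomaly = 980171.47 − 980893.86 + (850.29) = 127.90 mGal

127.9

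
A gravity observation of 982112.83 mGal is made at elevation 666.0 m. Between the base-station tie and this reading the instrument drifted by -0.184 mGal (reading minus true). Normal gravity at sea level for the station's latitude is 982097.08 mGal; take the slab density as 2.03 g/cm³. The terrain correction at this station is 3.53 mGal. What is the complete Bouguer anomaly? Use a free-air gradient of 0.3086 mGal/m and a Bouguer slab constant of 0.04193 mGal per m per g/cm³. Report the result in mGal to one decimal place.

168.3

Drift-corrected reading = 982112.83 − (-0.184) = 982113.014 mGal
Free-air correction = 0.3086 × 666.0 = 205.53 mGal
Free-air anomaly = 982113.014 − 982097.08 + (205.53) = 221.464 mGal
Bouguer slab correction = 0.04193 × 2.03 × 666.0 = 56.69 mGal
Simple Bouguer anomaly = 221.464 − (56.69) = 164.774 mGal
Complete Bouguer anomaly = 164.774 + 3.53 = 168.304 mGal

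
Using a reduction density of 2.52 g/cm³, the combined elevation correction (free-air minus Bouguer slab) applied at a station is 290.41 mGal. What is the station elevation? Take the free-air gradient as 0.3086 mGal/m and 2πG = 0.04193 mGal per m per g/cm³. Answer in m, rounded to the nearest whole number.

1431

Combined gradient = 0.3086 − 0.04193 × 2.52 = 0.2029364 mGal/m
h = 290.41 / 0.2029364 = 1431.04 m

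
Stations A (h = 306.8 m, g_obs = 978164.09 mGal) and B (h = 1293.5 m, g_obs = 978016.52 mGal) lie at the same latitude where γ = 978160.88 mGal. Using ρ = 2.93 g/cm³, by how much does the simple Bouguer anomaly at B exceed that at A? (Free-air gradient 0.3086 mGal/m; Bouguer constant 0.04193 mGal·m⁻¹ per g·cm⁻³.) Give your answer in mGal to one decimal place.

Δg_SB(A) = 978164.09 − 978160.88 + 0.3086×306.8 − 0.04193×2.93×306.8 = 60.20 mGal
Δg_SB(B) = 978016.52 − 978160.88 + 0.3086×1293.5 − 0.04193×2.93×1293.5 = 95.90 mGal
Difference = 95.90 − (60.20) = 35.70 mGal

35.7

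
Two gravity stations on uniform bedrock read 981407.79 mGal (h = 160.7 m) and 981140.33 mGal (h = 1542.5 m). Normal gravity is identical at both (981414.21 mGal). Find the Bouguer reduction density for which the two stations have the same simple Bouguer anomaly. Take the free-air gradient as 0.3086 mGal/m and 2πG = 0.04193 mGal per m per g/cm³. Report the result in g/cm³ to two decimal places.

Δg_obs = 981140.33 − 981407.79 = -267.46 mGal over Δh = 1542.5 − 160.7 = 1381.8 m
Equal Bouguer anomalies ⇒ Δg_obs + (0.3086 − 0.04193ρ)·Δh = 0
0.3086 − 0.04193ρ = −Δg_obs/Δh = 0.19356
ρ = (0.3086 − 0.19356) / 0.04193 = 2.74 g/cm³

2.74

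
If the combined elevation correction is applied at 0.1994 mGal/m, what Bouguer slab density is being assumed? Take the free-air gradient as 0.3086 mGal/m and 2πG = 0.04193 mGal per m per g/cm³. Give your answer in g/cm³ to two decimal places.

2.60

0.1994 = 0.3086 − 0.04193 × ρ
ρ = (0.3086 − 0.1994) / 0.04193 = 2.60 g/cm³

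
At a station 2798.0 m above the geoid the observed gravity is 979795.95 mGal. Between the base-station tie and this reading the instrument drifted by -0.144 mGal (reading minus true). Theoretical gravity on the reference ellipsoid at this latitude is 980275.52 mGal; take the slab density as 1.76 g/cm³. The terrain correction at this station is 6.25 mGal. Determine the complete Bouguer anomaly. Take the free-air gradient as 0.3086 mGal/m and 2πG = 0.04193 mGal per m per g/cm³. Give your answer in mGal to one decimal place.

Drift-corrected reading = 979795.95 − (-0.144) = 979796.094 mGal
Free-air correction = 0.3086 × 2798.0 = 863.46 mGal
Free-air anomaly = 979796.094 − 980275.52 + (863.46) = 384.034 mGal
Bouguer slab correction = 0.04193 × 1.76 × 2798.0 = 206.48 mGal
Simple Bouguer anomaly = 384.034 − (206.48) = 177.554 mGal
Complete Bouguer anomaly = 177.554 + 6.25 = 183.804 mGal

183.8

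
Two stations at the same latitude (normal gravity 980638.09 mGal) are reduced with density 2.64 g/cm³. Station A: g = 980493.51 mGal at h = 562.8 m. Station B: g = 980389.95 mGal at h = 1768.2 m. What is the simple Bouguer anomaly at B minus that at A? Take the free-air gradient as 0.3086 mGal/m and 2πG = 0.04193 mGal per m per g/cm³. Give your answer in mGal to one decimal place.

135.0

Δg_SB(A) = 980493.51 − 980638.09 + 0.3086×562.8 − 0.04193×2.64×562.8 = -33.20 mGal
Δg_SB(B) = 980389.95 − 980638.09 + 0.3086×1768.2 − 0.04193×2.64×1768.2 = 101.80 mGal
Difference = 101.80 − (-33.20) = 135.00 mGal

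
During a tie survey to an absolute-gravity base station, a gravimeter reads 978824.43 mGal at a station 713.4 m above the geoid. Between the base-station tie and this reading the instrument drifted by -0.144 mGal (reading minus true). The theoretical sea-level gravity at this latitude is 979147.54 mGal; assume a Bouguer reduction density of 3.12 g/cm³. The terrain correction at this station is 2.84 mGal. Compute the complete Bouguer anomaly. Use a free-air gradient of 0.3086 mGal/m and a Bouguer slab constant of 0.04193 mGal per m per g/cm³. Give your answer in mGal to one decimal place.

-193.3

Drift-corrected reading = 978824.43 − (-0.144) = 978824.574 mGal
Free-air correction = 0.3086 × 713.4 = 220.16 mGal
Free-air anomaly = 978824.574 − 979147.54 + (220.16) = -102.806 mGal
Bouguer slab correction = 0.04193 × 3.12 × 713.4 = 93.33 mGal
Simple Bouguer anomaly = -102.806 − (93.33) = -196.136 mGal
Complete Bouguer anomaly = -196.136 + 2.84 = -193.296 mGal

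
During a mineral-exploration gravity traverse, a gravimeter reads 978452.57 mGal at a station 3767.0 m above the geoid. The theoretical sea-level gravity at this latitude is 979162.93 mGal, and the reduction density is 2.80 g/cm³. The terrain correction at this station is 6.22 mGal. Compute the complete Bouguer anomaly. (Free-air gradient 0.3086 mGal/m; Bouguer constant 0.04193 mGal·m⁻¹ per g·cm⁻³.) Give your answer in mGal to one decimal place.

Free-air correction = 0.3086 × 3767.0 = 1162.50 mGal
Free-air anomaly = 978452.57 − 979162.93 + (1162.50) = 452.14 mGal
Bouguer slab correction = 0.04193 × 2.80 × 3767.0 = 442.26 mGal
Simple Bouguer anomaly = 452.14 − (442.26) = 9.88 mGal
Complete Bouguer anomaly = 9.88 + 6.22 = 16.10 mGal

16.1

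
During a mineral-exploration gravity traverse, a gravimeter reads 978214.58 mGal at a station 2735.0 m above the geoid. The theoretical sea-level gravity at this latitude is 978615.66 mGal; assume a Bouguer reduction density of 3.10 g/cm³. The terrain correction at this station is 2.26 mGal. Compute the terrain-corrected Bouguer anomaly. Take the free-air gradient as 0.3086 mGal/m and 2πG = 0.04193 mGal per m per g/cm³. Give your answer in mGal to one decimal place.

89.7

Free-air correction = 0.3086 × 2735.0 = 844.02 mGal
Free-air anomaly = 978214.58 − 978615.66 + (844.02) = 442.94 mGal
Bouguer slab correction = 0.04193 × 3.10 × 2735.0 = 355.50 mGal
Simple Bouguer anomaly = 442.94 − (355.50) = 87.44 mGal
Complete Bouguer anomaly = 87.44 + 2.26 = 89.70 mGal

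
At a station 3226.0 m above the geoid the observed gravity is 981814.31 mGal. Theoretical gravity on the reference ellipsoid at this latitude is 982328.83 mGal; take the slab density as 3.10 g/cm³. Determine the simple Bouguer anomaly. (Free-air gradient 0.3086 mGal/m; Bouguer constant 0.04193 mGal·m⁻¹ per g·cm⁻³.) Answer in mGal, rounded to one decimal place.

Free-air correction = 0.3086 × 3226.0 = 995.54 mGal
Free-air anomaly = 981814.31 − 982328.83 + (995.54) = 481.02 mGal
Bouguer slab correction = 0.04193 × 3.10 × 3226.0 = 419.33 mGal
Simple Bouguer anomaly = 481.02 − (419.33) = 61.69 mGal

61.7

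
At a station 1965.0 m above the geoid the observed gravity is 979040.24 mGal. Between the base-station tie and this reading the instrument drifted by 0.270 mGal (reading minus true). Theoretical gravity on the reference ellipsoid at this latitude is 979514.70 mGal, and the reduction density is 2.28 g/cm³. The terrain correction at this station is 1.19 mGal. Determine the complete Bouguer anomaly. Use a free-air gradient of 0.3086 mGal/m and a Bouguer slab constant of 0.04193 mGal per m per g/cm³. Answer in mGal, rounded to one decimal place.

Drift-corrected reading = 979040.24 − (0.270) = 979039.970 mGal
Free-air correction = 0.3086 × 1965.0 = 606.40 mGal
Free-air anomaly = 979039.970 − 979514.70 + (606.40) = 131.670 mGal
Bouguer slab correction = 0.04193 × 2.28 × 1965.0 = 187.85 mGal
Simple Bouguer anomaly = 131.670 − (187.85) = -56.180 mGal
Complete Bouguer anomaly = -56.180 + 1.19 = -54.990 mGal

-55.0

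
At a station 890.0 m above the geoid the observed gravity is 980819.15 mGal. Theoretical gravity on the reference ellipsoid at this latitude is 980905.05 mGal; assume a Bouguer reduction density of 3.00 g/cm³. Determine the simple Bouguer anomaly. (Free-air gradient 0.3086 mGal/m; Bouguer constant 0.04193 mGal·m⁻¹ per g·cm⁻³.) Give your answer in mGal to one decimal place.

Free-air correction = 0.3086 × 890.0 = 274.65 mGal
Free-air anomaly = 980819.15 − 980905.05 + (274.65) = 188.75 mGal
Bouguer slab correction = 0.04193 × 3.00 × 890.0 = 111.95 mGal
Simple Bouguer anomaly = 188.75 − (111.95) = 76.80 mGal

76.8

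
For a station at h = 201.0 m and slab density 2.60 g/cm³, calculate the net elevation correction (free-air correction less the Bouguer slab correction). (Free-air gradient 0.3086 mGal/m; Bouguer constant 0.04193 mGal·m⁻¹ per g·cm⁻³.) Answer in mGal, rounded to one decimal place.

40.1

Combined gradient = 0.3086 − 0.04193 × 2.60 = 0.1995820 mGal/m
Combined elevation correction = 0.1995820 × 201.0 = 40.1 mGal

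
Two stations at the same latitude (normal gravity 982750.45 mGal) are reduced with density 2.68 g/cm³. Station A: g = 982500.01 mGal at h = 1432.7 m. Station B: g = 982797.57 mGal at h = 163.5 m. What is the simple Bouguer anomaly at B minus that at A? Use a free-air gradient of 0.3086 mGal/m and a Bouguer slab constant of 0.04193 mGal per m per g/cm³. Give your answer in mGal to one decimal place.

Δg_SB(A) = 982500.01 − 982750.45 + 0.3086×1432.7 − 0.04193×2.68×1432.7 = 30.70 mGal
Δg_SB(B) = 982797.57 − 982750.45 + 0.3086×163.5 − 0.04193×2.68×163.5 = 79.20 mGal
Difference = 79.20 − (30.70) = 48.50 mGal

48.5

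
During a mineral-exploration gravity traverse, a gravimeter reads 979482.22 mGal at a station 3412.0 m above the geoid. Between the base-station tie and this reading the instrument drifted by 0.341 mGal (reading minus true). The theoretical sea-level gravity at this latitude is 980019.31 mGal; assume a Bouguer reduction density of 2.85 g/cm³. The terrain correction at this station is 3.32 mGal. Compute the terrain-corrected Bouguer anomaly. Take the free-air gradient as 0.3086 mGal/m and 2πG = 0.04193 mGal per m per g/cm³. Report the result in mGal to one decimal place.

111.1

Drift-corrected reading = 979482.22 − (0.341) = 979481.879 mGal
Free-air correction = 0.3086 × 3412.0 = 1052.94 mGal
Free-air anomaly = 979481.879 − 980019.31 + (1052.94) = 515.509 mGal
Bouguer slab correction = 0.04193 × 2.85 × 3412.0 = 407.74 mGal
Simple Bouguer anomaly = 515.509 − (407.74) = 107.769 mGal
Complete Bouguer anomaly = 107.769 + 3.32 = 111.089 mGal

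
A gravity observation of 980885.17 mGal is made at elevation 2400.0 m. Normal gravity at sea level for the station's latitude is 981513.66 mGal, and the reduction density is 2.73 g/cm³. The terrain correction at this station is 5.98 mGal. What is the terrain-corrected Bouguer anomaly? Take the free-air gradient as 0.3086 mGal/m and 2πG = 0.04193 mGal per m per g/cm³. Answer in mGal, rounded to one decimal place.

Free-air correction = 0.3086 × 2400.0 = 740.64 mGal
Free-air anomaly = 980885.17 − 981513.66 + (740.64) = 112.15 mGal
Bouguer slab correction = 0.04193 × 2.73 × 2400.0 = 274.73 mGal
Simple Bouguer anomaly = 112.15 − (274.73) = -162.58 mGal
Complete Bouguer anomaly = -162.58 + 5.98 = -156.60 mGal

-156.6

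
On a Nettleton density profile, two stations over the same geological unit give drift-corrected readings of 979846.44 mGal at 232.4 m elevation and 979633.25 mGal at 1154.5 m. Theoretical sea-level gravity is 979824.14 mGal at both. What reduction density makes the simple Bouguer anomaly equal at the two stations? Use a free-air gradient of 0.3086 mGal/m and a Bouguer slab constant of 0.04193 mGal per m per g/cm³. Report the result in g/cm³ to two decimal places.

1.85

Δg_obs = 979633.25 − 979846.44 = -213.19 mGal over Δh = 1154.5 − 232.4 = 922.1 m
Equal Bouguer anomalies ⇒ Δg_obs + (0.3086 − 0.04193ρ)·Δh = 0
0.3086 − 0.04193ρ = −Δg_obs/Δh = 0.23120
ρ = (0.3086 − 0.23120) / 0.04193 = 1.85 g/cm³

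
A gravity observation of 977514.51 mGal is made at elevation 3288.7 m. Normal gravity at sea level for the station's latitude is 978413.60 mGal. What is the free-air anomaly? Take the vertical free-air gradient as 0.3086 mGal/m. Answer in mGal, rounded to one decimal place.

Free-air correction = 0.3086 × 3288.7 = 1014.89 mGal
Free-air anomaly = 977514.51 − 978413.60 + (1014.89) = 115.80 mGal

115.8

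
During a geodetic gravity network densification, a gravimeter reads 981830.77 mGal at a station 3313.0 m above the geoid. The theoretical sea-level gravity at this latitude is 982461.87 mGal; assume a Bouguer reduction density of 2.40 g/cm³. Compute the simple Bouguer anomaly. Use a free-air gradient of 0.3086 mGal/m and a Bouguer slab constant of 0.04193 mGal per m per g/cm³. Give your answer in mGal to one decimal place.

57.9

Free-air correction = 0.3086 × 3313.0 = 1022.39 mGal
Free-air anomaly = 981830.77 − 982461.87 + (1022.39) = 391.29 mGal
Bouguer slab correction = 0.04193 × 2.40 × 3313.0 = 333.39 mGal
Simple Bouguer anomaly = 391.29 − (333.39) = 57.90 mGal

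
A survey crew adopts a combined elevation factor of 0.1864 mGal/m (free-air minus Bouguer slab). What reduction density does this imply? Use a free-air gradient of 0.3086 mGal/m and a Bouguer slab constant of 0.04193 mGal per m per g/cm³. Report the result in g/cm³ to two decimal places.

2.91

0.1864 = 0.3086 − 0.04193 × ρ
ρ = (0.3086 − 0.1864) / 0.04193 = 2.91 g/cm³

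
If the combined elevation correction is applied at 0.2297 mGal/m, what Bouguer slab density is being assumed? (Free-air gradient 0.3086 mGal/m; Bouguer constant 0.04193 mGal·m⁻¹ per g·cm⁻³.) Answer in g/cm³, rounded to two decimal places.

0.2297 = 0.3086 − 0.04193 × ρ
ρ = (0.3086 − 0.2297) / 0.04193 = 1.88 g/cm³

1.88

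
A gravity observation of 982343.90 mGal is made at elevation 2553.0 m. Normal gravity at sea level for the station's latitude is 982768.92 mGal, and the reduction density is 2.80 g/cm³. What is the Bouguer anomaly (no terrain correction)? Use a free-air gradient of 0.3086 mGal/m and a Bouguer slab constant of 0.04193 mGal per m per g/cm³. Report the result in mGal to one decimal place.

63.1

Free-air correction = 0.3086 × 2553.0 = 787.86 mGal
Free-air anomaly = 982343.90 − 982768.92 + (787.86) = 362.84 mGal
Bouguer slab correction = 0.04193 × 2.80 × 2553.0 = 299.73 mGal
Simple Bouguer anomaly = 362.84 − (299.73) = 63.11 mGal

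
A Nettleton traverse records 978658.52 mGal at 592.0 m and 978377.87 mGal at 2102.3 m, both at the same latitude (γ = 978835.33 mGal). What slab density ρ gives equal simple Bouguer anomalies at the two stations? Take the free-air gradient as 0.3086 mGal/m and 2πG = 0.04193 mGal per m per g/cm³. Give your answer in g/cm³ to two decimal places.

2.93

Δg_obs = 978377.87 − 978658.52 = -280.65 mGal over Δh = 2102.3 − 592.0 = 1510.3 m
Equal Bouguer anomalies ⇒ Δg_obs + (0.3086 − 0.04193ρ)·Δh = 0
0.3086 − 0.04193ρ = −Δg_obs/Δh = 0.18582
ρ = (0.3086 − 0.18582) / 0.04193 = 2.93 g/cm³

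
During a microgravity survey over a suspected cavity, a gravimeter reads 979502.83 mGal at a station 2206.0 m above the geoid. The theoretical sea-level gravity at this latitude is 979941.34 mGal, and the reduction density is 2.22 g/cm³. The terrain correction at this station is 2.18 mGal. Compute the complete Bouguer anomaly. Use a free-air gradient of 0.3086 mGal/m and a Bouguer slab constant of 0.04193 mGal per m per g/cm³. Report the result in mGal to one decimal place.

Free-air correction = 0.3086 × 2206.0 = 680.77 mGal
Free-air anomaly = 979502.83 − 979941.34 + (680.77) = 242.26 mGal
Bouguer slab correction = 0.04193 × 2.22 × 2206.0 = 205.34 mGal
Simple Bouguer anomaly = 242.26 − (205.34) = 36.92 mGal
Complete Bouguer anomaly = 36.92 + 2.18 = 39.10 mGal

39.1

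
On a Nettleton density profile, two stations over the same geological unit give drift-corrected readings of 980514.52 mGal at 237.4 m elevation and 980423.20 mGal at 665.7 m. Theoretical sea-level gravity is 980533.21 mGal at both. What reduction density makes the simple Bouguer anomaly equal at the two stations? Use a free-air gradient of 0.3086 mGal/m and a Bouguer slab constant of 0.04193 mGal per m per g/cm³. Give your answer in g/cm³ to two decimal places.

2.27

Δg_obs = 980423.20 − 980514.52 = -91.32 mGal over Δh = 665.7 − 237.4 = 428.3 m
Equal Bouguer anomalies ⇒ Δg_obs + (0.3086 − 0.04193ρ)·Δh = 0
0.3086 − 0.04193ρ = −Δg_obs/Δh = 0.21322
ρ = (0.3086 − 0.21322) / 0.04193 = 2.27 g/cm³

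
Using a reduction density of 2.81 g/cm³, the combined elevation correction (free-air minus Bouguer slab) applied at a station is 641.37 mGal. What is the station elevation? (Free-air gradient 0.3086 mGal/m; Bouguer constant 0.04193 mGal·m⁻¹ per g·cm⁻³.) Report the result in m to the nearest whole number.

Combined gradient = 0.3086 − 0.04193 × 2.81 = 0.1907767 mGal/m
h = 641.37 / 0.1907767 = 3361.89 m

3362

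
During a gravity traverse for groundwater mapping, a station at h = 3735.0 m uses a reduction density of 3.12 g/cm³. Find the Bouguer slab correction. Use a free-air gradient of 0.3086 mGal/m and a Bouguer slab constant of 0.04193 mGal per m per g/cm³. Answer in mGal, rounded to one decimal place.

488.6

Bouguer slab correction = 0.04193 × 3.12 × 3735.0 = 488.6 mGal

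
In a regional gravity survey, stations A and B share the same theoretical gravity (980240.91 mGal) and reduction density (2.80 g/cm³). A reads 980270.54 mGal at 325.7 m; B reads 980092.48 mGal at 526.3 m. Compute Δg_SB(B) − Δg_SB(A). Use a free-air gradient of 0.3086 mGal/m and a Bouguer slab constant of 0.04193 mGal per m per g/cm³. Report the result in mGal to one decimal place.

-139.7

Δg_SB(A) = 980270.54 − 980240.91 + 0.3086×325.7 − 0.04193×2.80×325.7 = 91.90 mGal
Δg_SB(B) = 980092.48 − 980240.91 + 0.3086×526.3 − 0.04193×2.80×526.3 = -47.80 mGal
Difference = -47.80 − (91.90) = -139.70 mGal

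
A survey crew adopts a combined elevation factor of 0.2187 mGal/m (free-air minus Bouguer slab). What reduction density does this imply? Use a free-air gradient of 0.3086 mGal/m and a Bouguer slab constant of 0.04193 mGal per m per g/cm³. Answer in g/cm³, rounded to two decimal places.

0.2187 = 0.3086 − 0.04193 × ρ
ρ = (0.3086 − 0.2187) / 0.04193 = 2.14 g/cm³

2.14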